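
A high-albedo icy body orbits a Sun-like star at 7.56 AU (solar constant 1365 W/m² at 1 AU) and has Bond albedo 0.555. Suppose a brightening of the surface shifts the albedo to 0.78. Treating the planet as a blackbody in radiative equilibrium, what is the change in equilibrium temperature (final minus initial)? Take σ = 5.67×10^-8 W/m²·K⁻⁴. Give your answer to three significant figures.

Flux at the orbit: S = 1365/(7.56)² = 23.88 W/m².
With α = 0.555, T₁ = 82.74 K.
After:  T₂ = [23.88·0.22/(4σ)]^(1/4) = 69.38 K.
Change: 69.38 − 82.74 = -13.36 K.

-13.4 K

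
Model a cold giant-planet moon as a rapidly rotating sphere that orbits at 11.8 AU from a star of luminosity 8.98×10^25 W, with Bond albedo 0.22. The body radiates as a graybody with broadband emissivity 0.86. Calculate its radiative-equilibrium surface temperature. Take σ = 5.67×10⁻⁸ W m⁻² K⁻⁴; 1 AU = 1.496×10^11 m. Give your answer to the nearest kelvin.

d = 11.8 × 1.496×10^11 m = 1.765×10^12 m.
S = L/(4πd²) = 2.293 W m⁻².
Averaging over the sphere, the absorbed flux is S(1−α)/4 = 0.4472 W m⁻².
Equating to εσT⁴ with ε = 0.86: T = (0.4472/0.86σ)^(1/4) = 55.03 K.

55 kelvin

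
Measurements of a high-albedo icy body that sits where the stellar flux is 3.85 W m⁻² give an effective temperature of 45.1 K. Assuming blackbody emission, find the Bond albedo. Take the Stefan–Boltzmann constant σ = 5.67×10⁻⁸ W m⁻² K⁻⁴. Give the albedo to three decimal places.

From σT⁴ = S(1−α)/4 we invert for α: 1−α = 4σT⁴/S.
σT⁴ = 0.2346 W m⁻², so 4σT⁴ = 0.9383 W m⁻².
Hence α = 1 − 0.9383/3.850 = 0.7563.

0.756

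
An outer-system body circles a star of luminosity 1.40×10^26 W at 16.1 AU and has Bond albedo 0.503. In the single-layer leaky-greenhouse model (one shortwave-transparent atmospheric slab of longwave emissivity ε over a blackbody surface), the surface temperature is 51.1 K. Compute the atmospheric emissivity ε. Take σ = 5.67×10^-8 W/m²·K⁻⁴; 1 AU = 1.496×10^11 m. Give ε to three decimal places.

0.766

Orbital distance: d = 16.1 AU = 2.409×10^12 m.
Flux at the orbit: S = L/(4πd²) = 1.40×10^26/(4π·(2.41×10^12)²) = 1.920 W/m².
First, T_e = [1.920·(1−0.503)/(4σ)]^(1/4) = 45.29 K.
Inverting T_s⁴ = 2T_e⁴/(2−ε): (T_e/T_s)⁴ = 0.6172, so ε = 2(1 − 0.6172) = 0.7656.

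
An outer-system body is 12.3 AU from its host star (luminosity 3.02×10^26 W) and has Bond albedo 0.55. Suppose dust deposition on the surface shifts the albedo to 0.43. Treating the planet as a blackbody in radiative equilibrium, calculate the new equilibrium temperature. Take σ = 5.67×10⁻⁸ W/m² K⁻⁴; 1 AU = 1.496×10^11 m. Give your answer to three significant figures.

65.0 K

Orbital distance: d = 12.3 AU = 1.840×10^12 m.
Spreading L over a sphere of radius d: S = 3.02×10^26/(4π·1.84×10^12²) = 7.098 W/m².
With the new albedo, S(1−α₂)/4 = 1.011 W/m², so T₂ = 64.99 K.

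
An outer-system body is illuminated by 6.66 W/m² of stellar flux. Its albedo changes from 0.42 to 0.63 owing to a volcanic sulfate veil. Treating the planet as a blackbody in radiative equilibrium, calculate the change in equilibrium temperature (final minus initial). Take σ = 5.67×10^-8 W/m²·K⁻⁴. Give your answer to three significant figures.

Before: T₁ = [6.660·0.58/(4σ)]^(1/4) = 64.24 K.
After:  T₂ = [6.660·0.37/(4σ)]^(1/4) = 57.41 K.
ΔT = T₂ − T₁ = -6.829 K.

-6.83 K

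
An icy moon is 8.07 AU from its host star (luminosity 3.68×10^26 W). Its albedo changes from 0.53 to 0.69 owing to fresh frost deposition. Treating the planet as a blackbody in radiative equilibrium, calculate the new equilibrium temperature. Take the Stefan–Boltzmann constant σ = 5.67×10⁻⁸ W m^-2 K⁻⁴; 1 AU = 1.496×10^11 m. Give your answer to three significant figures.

Orbital distance: d = 8.07 AU = 1.207×10^12 m.
Spreading L over a sphere of radius d: S = 3.68×10^26/(4π·1.21×10^12²) = 20.09 W m^-2.
New equilibrium: T₂ = [(1−0.69)·20.09/(4σ)]^(1/4) = 72.39 K.

72.4 kelvin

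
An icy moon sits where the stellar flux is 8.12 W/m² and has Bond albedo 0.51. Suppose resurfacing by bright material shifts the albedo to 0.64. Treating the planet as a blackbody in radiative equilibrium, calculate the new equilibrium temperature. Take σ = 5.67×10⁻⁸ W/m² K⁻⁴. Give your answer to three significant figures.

59.9 K

New equilibrium: T₂ = [(1−0.64)·8.120/(4σ)]^(1/4) = 59.92 K.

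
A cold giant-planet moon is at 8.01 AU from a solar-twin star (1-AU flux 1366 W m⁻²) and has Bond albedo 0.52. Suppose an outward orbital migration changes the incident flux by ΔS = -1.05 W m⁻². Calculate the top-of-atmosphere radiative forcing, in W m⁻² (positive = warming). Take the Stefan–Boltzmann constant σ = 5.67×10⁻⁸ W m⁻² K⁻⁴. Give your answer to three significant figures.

Flux at the orbit: S = 1366/(8.01)² = 21.29 W m⁻².
ΔF = Δ[S(1−α)]/4 = (1−0.52)·-1.05/4 = -0.1260 W m⁻².

-0.126 W m⁻²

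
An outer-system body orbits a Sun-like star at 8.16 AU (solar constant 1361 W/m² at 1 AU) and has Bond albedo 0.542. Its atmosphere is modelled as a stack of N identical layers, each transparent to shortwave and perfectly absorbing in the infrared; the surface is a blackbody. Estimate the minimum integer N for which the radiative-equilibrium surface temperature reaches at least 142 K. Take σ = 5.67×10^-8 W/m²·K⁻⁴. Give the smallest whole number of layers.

Irradiance scales as 1/d², so S = 1361 W/m² × (1/8.16)² = 20.44 W/m².
The effective emission temperature is T_e = [S(1−α)/(4σ)]^¼ = 80.15 K.
Need (N+1)T_e⁴ ≥ T_s⁴, i.e. N+1 ≥ (142/80.15)⁴ = 9.850.
The minimum whole number is N = 9.

9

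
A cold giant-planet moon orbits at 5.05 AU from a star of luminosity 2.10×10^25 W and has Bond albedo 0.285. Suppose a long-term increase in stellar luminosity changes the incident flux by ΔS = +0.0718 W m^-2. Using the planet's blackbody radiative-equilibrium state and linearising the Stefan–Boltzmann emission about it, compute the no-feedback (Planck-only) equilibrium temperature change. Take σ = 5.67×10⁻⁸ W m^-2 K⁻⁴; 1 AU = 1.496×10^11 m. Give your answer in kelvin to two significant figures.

Orbital distance: d = 5.05 AU = 7.555×10^11 m.
Spreading L over a sphere of radius d: S = 2.10×10^25/(4π·7.55×10^11²) = 2.928 W m^-2.
The baseline emission temperature is T_e = 55.12 K.
TOA radiative forcing: ΔF = (1−α)ΔS/4 = 0.715·(+0.0718)/4 = 0.01283 W m^-2.
Linearising σT⁴ gives d(σT⁴)/dT = 4σT_e³ = 0.03798 W m^-2 per K.
ΔT₀ = ΔF/λ_P = 0.01283/0.03798 = 0.338 K.

0.34 kelvin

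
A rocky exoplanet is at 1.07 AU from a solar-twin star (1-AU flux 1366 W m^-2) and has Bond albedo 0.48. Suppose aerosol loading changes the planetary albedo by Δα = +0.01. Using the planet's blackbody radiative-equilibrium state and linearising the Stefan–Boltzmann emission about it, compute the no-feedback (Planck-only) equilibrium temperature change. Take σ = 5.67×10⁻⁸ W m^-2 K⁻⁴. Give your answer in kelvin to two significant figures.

By the inverse-square law, S = 1366/1.07² = 1193 W m^-2.
The baseline emission temperature is T_e = 228.7 K.
ΔF = −(S/4)Δα = −(1193/4)×(+0.01) = -2.983 W m^-2.
The Planck feedback parameter is 4σT_e³ = 2.713 W m^-2/K.
Hence the no-feedback warming is ΔF/(4σT_e³) = -1.10 K.

-1.1 kelvin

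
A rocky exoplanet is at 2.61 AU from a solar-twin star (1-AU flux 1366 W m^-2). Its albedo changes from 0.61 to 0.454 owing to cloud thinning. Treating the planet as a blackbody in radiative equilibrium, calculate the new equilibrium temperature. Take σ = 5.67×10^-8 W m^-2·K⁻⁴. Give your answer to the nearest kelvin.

Irradiance scales as 1/d², so S = 1366 W m^-2 × (1/2.61)² = 200.5 W m^-2.
T₂ = [S(1−α₂)/(4σ)]^(1/4) = [200.5·0.546/(4σ)]^(1/4) = 148.2 K.

148 kelvin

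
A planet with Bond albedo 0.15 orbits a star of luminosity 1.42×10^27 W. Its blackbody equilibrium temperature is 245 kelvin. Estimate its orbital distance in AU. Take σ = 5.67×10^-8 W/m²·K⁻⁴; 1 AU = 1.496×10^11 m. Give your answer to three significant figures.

2.29 AU

Required flux: S = 4σT⁴/(1−α) = 961.4 W/m².
From L = 4πd²S, d = √(1.42×10^27/(4π·961.4)) = 3.428×10^11 m = 2.292 AU.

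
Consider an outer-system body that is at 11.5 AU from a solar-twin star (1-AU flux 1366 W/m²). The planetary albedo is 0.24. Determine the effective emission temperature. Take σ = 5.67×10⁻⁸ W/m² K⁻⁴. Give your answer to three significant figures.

76.7 kelvin

By the inverse-square law, S = 1366/11.5² = 10.33 W/m².
Absorbed flux (global mean): S(1−α)/4 = 10.33·0.76/4 = 1.962 W/m².
Balancing against σT⁴: T = (1.962/5.67×10⁻⁸)^(1/4) = 76.70 K.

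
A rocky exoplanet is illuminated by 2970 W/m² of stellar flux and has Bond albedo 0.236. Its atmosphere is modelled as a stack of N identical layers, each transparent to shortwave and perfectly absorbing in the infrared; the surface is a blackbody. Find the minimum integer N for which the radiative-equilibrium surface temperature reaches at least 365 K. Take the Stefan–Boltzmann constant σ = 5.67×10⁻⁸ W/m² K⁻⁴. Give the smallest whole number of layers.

1

The effective emission temperature is T_e = [S(1−α)/(4σ)]^¼ = 316.3 K.
Since T_s⁴ = (N+1)T_e⁴, we need N ≥ (T_s/T_e)⁴ − 1 = 0.774.
Rounding up, N = 1.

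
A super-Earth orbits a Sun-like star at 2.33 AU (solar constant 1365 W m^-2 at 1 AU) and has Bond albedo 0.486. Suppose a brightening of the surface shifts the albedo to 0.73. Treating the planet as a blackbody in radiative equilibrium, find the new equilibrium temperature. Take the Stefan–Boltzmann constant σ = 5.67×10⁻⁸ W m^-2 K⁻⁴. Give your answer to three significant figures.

132 kelvin

Irradiance scales as 1/d², so S = 1365 W m^-2 × (1/2.33)² = 251.4 W m^-2.
With the new albedo, S(1−α₂)/4 = 16.97 W m^-2, so T₂ = 131.5 K.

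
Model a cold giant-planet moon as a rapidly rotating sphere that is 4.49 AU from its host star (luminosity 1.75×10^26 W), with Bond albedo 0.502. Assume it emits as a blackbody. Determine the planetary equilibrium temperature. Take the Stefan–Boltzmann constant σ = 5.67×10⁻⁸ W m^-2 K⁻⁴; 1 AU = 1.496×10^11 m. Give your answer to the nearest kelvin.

d = 4.49 × 1.496×10^11 m = 6.717×10^11 m.
Spreading L over a sphere of radius d: S = 1.75×10^26/(4π·6.72×10^11²) = 30.87 W m^-2.
Absorbed flux (global mean): S(1−α)/4 = 30.87·0.498/4 = 3.843 W m^-2.
Balancing against σT⁴: T = (3.843/5.67×10⁻⁸)^(1/4) = 90.73 K.

91 kelvin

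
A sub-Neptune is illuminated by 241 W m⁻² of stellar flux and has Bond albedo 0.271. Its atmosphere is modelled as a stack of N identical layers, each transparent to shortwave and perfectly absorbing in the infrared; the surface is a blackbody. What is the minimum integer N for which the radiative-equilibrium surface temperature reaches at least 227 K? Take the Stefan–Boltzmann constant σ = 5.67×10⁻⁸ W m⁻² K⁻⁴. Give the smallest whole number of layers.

Top-of-atmosphere balance: σT_e⁴ = S(1−α)/4 = 43.92 W m⁻² → T_e = 166.8 K.
Since T_s⁴ = (N+1)T_e⁴, we need N ≥ (T_s/T_e)⁴ − 1 = 2.428.
So N ≥ 2.428; the smallest integer is N = 3.

3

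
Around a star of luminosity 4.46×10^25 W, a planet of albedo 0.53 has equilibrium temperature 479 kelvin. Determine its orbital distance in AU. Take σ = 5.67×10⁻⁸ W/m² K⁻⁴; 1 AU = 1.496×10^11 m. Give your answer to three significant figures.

0.0790 AU

Required flux: S = 4σT⁴/(1−α) = 25400 W/m².
S = L/(4πd²) → d = √(L/4πS) = √(4.46×10^25/(4π·25400)) = 1.182×10^10 m = 0.07901 AU.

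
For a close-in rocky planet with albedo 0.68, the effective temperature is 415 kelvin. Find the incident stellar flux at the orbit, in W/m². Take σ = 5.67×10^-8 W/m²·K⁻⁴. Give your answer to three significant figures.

21000 W/m²

Invert the energy balance for S: S = 4σT⁴/(1−α).
The emitted flux is σT⁴ = 1682 W/m².
So S = 4×1682/(1−0.68) = 21020 W/m².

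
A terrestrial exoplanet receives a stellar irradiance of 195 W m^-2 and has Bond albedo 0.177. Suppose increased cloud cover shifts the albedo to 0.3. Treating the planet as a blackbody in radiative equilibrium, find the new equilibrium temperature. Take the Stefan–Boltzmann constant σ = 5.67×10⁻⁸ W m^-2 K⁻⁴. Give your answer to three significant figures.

157 kelvin

With the new albedo, S(1−α₂)/4 = 34.12 W m^-2, so T₂ = 156.6 K.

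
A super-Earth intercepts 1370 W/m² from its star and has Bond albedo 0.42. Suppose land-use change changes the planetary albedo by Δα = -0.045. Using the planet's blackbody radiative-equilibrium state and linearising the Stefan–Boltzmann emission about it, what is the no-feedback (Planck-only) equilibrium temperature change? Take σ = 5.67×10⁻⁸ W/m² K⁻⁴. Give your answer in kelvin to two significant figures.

4.7 K

Unperturbed T_e = [1370·(1−0.42)/(4σ)]^¼ = 243.3 K.
TOA radiative forcing: ΔF = −S·Δα/4 = −1370·(-0.045)/4 = 15.41 W/m².
Linearising σT⁴ gives d(σT⁴)/dT = 4σT_e³ = 3.266 W/m² per K.
Hence the no-feedback warming is ΔF/(4σT_e³) = 4.72 K.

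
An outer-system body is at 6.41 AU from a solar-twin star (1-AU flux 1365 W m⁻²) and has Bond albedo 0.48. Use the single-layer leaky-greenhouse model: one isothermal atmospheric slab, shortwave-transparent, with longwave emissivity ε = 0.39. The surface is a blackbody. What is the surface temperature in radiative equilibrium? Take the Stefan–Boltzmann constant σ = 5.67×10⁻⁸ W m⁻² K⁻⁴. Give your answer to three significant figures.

98.6 K

Flux at the orbit: S = 1365/(6.41)² = 33.22 W m⁻².
The planet radiates to space at T_e = [S(1−α)/(4σ)]^(1/4) = 93.42 K.
The surface balance (absorbed SW + ε·downward IR = σT_s⁴) with T_a⁴ = T_s⁴/2 reduces to T_s = T_e·[2/(2−ε)]^¼ = 98.63 K.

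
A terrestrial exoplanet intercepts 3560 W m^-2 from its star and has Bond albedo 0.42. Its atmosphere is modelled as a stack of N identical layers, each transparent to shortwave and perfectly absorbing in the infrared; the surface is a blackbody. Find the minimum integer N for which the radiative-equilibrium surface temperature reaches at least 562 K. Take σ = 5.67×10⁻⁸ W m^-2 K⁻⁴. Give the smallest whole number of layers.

10

OLR = S(1−α)/4 = 516.2 W m^-2; the top layer radiates at T_e = 308.9 K.
Need (N+1)T_e⁴ ≥ T_s⁴, i.e. N+1 ≥ (562/308.9)⁴ = 10.957.
The minimum whole number is N = 10.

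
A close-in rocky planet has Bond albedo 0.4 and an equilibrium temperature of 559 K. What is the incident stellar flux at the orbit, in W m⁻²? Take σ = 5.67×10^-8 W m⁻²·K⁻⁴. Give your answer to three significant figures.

Invert the energy balance for S: S = 4σT⁴/(1−α).
σT⁴ = 5.67×10⁻⁸·(559)⁴ = 5536 W m⁻².
So S = 4×5536/(1−0.4) = 36910 W m⁻².

36900 W m⁻²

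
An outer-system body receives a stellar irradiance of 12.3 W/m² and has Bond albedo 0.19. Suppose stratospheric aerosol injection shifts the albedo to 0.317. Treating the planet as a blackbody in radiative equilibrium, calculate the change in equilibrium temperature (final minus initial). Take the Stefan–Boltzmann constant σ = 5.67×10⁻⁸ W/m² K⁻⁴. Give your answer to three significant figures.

-3.40 K

With α = 0.19, T₁ = 81.41 K.
Final:   T₂ = [S(1−0.317)/(4σ)]^(1/4) = 78.01 K.
Change: 78.01 − 81.41 = -3.398 K.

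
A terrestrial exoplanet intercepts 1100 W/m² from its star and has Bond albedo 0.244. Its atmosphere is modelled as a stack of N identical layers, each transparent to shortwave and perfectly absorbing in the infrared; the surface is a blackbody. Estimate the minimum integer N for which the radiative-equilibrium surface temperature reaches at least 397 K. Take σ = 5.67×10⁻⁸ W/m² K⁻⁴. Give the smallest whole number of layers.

6

OLR = S(1−α)/4 = 207.9 W/m²; the top layer radiates at T_e = 246.1 K.
Need (N+1)T_e⁴ ≥ T_s⁴, i.e. N+1 ≥ (397/246.1)⁴ = 6.775.
So N ≥ 5.775; the smallest integer is N = 6.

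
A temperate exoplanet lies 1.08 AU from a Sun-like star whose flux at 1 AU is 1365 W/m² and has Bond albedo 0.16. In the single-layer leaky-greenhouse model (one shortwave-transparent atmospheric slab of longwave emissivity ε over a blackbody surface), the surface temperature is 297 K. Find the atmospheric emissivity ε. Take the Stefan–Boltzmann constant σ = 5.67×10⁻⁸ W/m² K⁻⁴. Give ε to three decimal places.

By the inverse-square law, S = 1365/1.08² = 1170 W/m².
First, T_e = [1170·(1−0.16)/(4σ)]^(1/4) = 256.6 K.
Inverting T_s⁴ = 2T_e⁴/(2−ε): (T_e/T_s)⁴ = 0.5571, so ε = 2(1 − 0.5571) = 0.8859.

0.886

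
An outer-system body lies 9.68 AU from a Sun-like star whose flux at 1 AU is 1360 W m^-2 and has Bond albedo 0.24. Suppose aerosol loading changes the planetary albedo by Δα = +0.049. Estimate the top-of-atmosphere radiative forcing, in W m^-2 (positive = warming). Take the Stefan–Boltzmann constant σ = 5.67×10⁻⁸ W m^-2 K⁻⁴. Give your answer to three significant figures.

Irradiance scales as 1/d², so S = 1360 W m^-2 × (1/9.68)² = 14.51 W m^-2.
TOA radiative forcing: ΔF = −S·Δα/4 = −14.51·(+0.049)/4 = -0.1778 W m^-2.

-0.178 W m^-2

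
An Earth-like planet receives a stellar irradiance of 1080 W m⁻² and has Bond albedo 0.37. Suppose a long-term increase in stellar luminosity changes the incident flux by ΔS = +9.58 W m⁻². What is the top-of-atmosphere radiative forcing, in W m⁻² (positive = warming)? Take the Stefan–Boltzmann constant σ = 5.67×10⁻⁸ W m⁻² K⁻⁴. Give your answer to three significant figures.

1.51 W m⁻²

ΔF = Δ[S(1−α)]/4 = (1−0.37)·+9.58/4 = 1.509 W m⁻².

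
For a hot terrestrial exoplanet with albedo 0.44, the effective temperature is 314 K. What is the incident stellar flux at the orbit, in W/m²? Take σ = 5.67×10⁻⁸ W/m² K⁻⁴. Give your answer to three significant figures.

3940 W/m²

From S(1−α)/4 = σT⁴: S = 4σT⁴/(1−α).
The emitted flux is σT⁴ = 551.2 W/m².
S = 4·551.2/0.56 = 3937 W/m².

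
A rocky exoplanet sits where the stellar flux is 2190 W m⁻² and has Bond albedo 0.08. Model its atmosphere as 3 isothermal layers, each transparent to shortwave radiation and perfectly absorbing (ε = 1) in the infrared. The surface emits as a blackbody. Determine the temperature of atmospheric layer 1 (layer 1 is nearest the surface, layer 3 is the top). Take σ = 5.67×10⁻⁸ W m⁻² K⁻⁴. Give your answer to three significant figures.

The effective emission temperature is T_e = [S(1−α)/(4σ)]^¼ = 307.0 K.
The net upward flux σT_e⁴ is constant between every pair of levels, so T_k⁴ = (N+1−k)T_e⁴.
With k = 1: T_1 = (3+1−1)^¼·307.0 K = 404.0 K.

404 K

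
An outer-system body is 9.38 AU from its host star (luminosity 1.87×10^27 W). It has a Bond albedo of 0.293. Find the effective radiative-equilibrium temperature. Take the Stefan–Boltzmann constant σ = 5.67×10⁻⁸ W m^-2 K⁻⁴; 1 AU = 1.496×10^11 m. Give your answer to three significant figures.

124 K

d = 9.38 × 1.496×10^11 m = 1.403×10^12 m.
S = L/(4πd²) = 75.57 W m^-2.
The planet absorbs (1−α)S over its disc πR² and re-emits over 4πR², so the mean absorbed flux is (1−0.293)·75.57/4 = 13.36 W m^-2.
Set σT⁴ = 13.36 → T = (13.36/σ)^(1/4) = 123.9 K.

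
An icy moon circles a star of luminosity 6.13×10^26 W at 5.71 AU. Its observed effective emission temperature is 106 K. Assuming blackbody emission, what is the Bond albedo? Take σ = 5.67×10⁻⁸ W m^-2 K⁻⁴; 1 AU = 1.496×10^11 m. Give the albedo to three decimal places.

d = 5.71 × 1.496×10^11 m = 8.542×10^11 m.
Spreading L over a sphere of radius d: S = 6.13×10^26/(4π·8.54×10^11²) = 66.85 W m^-2.
Rearranging the radiative balance, α = 1 − 4σT⁴/S.
4σT⁴ = 4·5.67×10⁻⁸·(106)⁴ = 28.63 W m^-2.
1−α = 28.63/66.85 = 0.4283, so α = 0.5717.

0.572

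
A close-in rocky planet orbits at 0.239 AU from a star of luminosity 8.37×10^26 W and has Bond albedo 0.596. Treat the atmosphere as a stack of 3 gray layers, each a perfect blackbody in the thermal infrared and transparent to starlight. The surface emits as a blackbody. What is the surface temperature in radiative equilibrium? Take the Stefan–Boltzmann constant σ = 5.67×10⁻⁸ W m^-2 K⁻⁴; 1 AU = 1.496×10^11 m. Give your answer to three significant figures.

781 K

Orbital distance: d = 0.239 AU = 3.575×10^10 m.
S = L/(4πd²) = 52100 W m^-2.
Top-of-atmosphere balance: σT_e⁴ = S(1−α)/4 = 5262 W m^-2 → T_e = 551.9 K.
With N = 3 opaque layers, T_s = (N+1)^(1/4)·T_e = 4^(1/4)·551.9 = 780.6 K.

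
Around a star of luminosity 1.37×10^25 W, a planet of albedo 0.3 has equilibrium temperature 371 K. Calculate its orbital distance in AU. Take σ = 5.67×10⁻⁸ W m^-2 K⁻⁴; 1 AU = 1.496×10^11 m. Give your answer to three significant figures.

0.0891 AU

The flux needed for this T is 4σT⁴/(1−0.3) = 6138 W m^-2.
From L = 4πd²S, d = √(1.37×10^25/(4π·6138)) = 1.333×10^10 m = 0.08908 AU.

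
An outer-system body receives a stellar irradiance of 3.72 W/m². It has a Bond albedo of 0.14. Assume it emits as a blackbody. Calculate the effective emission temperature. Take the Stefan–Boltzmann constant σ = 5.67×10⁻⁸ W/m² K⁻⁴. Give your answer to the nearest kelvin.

Absorbed flux (global mean): S(1−α)/4 = 3.720·0.86/4 = 0.7998 W/m².
Balancing against σT⁴: T = (0.7998/5.67×10⁻⁸)^(1/4) = 61.28 K.

61 kelvin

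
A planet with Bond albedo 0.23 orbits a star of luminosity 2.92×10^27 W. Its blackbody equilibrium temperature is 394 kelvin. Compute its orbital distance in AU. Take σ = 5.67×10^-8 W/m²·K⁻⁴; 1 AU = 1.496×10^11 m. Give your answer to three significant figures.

The flux needed for this T is 4σT⁴/(1−0.23) = 7098 W/m².
S = L/(4πd²) → d = √(L/4πS) = √(2.92×10^27/(4π·7098)) = 1.809×10^11 m = 1.209 AU.

1.21 AU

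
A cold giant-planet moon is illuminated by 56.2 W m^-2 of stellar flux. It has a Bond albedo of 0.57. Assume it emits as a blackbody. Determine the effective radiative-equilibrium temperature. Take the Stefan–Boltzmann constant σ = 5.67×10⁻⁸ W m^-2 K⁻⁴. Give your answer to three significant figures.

Averaging over the sphere, the absorbed flux is S(1−α)/4 = 6.042 W m^-2.
Balancing against σT⁴: T = (6.042/5.67×10⁻⁸)^(1/4) = 101.6 K.

102 kelvin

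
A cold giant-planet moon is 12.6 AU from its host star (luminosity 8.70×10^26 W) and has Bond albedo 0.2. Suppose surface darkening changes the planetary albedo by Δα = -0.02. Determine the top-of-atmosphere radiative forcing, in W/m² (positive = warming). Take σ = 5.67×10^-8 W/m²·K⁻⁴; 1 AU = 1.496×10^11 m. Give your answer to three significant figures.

Orbital distance: d = 12.6 AU = 1.885×10^12 m.
Spreading L over a sphere of radius d: S = 8.70×10^26/(4π·1.88×10^12²) = 19.49 W/m².
The change in absorbed flux is Δ[S(1−α)/4] = −SΔα/4 = 0.09743 W/m².

0.0974 W/m²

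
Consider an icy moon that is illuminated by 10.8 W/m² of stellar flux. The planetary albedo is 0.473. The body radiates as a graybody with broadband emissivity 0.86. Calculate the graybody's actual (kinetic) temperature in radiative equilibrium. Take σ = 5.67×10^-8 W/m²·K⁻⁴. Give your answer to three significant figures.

73.5 kelvin

Absorbed flux (global mean): S(1−α)/4 = 10.80·0.527/4 = 1.423 W/m².
Radiative balance εσT⁴ = 1.423 gives T = [1.423/(0.86·σ)]^(1/4) = 73.50 K.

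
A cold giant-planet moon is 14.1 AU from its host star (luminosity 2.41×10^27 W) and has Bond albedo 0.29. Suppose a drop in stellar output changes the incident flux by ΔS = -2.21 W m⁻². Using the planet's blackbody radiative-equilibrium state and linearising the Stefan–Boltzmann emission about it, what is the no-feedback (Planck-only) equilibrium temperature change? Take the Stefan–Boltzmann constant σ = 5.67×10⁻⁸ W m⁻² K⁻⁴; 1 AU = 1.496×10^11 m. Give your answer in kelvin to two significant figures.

Orbital distance: d = 14.1 AU = 2.109×10^12 m.
Spreading L over a sphere of radius d: S = 2.41×10^27/(4π·2.11×10^12²) = 43.10 W m⁻².
Unperturbed T_e = [43.10·(1−0.29)/(4σ)]^¼ = 107.8 K.
Only a fraction (1−α) is absorbed and it's spread over 4πR², so ΔF = (1−α)ΔS/4 = -0.3923 W m⁻².
Planck response: λ_P = 4σT_e³ = 4·5.67×10⁻⁸·(107.8)³ = 0.2839 W m⁻²/K.
ΔT₀ = ΔF/λ_P = -0.3923/0.2839 = -1.38 K.

-1.4 kelvin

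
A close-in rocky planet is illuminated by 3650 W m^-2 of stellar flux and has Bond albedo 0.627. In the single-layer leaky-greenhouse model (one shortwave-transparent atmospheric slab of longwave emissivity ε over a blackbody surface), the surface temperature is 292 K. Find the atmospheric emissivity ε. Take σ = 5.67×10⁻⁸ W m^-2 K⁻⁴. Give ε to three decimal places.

0.349

First, T_e = [3650·(1−0.627)/(4σ)]^(1/4) = 278.3 K.
Since (2−ε)/2 = (T_e/T_s)⁴ = 0.8257, ε = 0.3486.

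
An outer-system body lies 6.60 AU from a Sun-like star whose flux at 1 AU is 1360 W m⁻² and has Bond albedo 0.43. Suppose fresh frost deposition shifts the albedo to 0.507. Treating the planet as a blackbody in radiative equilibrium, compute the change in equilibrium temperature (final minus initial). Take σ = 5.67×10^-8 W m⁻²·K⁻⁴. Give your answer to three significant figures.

-3.35 K

Irradiance scales as 1/d², so S = 1360 W m⁻² × (1/6.60)² = 31.22 W m⁻².
With α = 0.43, T₁ = 94.12 K.
With α = 0.507, T₂ = 90.76 K.
Change: 90.76 − 94.12 = -3.354 K.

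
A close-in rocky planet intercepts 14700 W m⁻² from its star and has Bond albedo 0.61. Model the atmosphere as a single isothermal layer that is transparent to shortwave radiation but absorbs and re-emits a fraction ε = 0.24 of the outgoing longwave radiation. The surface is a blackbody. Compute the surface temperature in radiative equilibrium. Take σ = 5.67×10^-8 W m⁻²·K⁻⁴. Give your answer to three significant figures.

412 K

Effective emission temperature (TOA balance): σT_e⁴ = S(1−α)/4 = 1433 W m⁻² → T_e = 398.7 K.
The surface balance (absorbed SW + ε·downward IR = σT_s⁴) with T_a⁴ = T_s⁴/2 reduces to T_s = T_e·[2/(2−ε)]^¼ = 411.7 K.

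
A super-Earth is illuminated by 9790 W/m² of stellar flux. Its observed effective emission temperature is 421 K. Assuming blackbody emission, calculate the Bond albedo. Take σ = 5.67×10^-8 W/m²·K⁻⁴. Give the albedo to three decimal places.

Energy balance: S(1−α)/4 = σT⁴, so 1−α = 4σT⁴/S.
4σT⁴ = 4·5.67×10⁻⁸·(421)⁴ = 7125 W/m².
1−α = 7125/9790 = 0.7278, so α = 0.2722.

0.272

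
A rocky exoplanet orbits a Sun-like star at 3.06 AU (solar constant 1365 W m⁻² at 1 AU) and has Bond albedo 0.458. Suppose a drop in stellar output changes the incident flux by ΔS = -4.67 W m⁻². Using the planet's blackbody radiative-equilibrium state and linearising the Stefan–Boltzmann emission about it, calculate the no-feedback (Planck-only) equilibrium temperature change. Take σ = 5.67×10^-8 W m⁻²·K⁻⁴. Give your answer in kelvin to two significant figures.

-1.1 K

By the inverse-square law, S = 1365/3.06² = 145.8 W m⁻².
Reference equilibrium: T_e = [S(1−α)/(4σ)]^(1/4) = 136.6 K.
TOA radiative forcing: ΔF = (1−α)ΔS/4 = 0.542·(-4.67)/4 = -0.6328 W m⁻².
Planck response: λ_P = 4σT_e³ = 4·5.67×10⁻⁸·(136.6)³ = 0.5783 W m⁻²/K.
ΔT₀ = ΔF/λ_P = -0.6328/0.5783 = -1.09 K.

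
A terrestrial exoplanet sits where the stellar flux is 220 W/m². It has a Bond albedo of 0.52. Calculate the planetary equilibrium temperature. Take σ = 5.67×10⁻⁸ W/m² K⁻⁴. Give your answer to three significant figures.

Absorbed flux (global mean): S(1−α)/4 = 220.0·0.48/4 = 26.40 W/m².
Set σT⁴ = 26.40 → T = (26.40/σ)^(1/4) = 146.9 K.

147 K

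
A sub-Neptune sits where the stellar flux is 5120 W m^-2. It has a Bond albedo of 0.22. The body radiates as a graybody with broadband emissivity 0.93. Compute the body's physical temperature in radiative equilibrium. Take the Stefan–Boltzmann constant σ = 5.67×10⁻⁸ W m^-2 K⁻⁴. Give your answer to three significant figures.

The planet absorbs (1−α)S over its disc πR² and re-emits over 4πR², so the mean absorbed flux is (1−0.22)·5120/4 = 998.4 W m^-2.
Radiative balance εσT⁴ = 998.4 gives T = [998.4/(0.93·σ)]^(1/4) = 370.9 K.

371 kelvin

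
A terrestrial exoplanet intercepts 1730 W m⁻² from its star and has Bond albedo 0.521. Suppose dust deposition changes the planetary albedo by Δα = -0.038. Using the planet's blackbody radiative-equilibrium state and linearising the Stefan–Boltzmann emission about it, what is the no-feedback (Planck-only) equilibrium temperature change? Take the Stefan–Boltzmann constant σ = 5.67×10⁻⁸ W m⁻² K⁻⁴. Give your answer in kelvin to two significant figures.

Unperturbed T_e = [1730·(1−0.521)/(4σ)]^¼ = 245.9 K.
ΔF = −(S/4)Δα = −(1730/4)×(-0.038) = 16.43 W m⁻².
The Planck feedback parameter is 4σT_e³ = 3.371 W m⁻²/K.
ΔT₀ = ΔF/λ_P = 16.43/3.371 = 4.88 K.

4.9 K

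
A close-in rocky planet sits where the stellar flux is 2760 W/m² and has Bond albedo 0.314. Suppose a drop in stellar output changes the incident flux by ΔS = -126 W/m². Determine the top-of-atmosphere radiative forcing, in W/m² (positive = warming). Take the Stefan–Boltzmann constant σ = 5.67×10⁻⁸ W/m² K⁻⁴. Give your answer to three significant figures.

-21.6 W/m²

ΔF = Δ[S(1−α)]/4 = (1−0.314)·-126/4 = -21.61 W/m².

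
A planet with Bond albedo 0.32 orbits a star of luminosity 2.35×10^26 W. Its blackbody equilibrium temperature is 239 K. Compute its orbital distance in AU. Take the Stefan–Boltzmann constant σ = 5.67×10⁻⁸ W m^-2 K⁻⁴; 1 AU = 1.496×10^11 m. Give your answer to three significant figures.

Energy balance gives S = 4σT⁴/(1−α) = 1088 W m^-2.
S = L/(4πd²) → d = √(L/4πS) = √(2.35×10^26/(4π·1088)) = 1.311×10^11 m = 0.8763 AU.

0.876 AU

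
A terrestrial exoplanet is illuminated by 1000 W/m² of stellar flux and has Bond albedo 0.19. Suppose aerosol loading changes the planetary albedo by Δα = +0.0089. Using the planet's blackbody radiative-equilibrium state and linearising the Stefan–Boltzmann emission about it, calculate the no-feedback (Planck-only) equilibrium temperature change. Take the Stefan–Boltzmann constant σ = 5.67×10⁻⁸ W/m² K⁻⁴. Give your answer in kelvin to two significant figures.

Reference equilibrium: T_e = [S(1−α)/(4σ)]^(1/4) = 244.5 K.
TOA radiative forcing: ΔF = −S·Δα/4 = −1000·(+0.0089)/4 = -2.225 W/m².
Planck response: λ_P = 4σT_e³ = 4·5.67×10⁻⁸·(244.5)³ = 3.313 W/m²/K.
ΔT₀ = ΔF/λ_P = -2.225/3.313 = -0.672 K.

-0.67 K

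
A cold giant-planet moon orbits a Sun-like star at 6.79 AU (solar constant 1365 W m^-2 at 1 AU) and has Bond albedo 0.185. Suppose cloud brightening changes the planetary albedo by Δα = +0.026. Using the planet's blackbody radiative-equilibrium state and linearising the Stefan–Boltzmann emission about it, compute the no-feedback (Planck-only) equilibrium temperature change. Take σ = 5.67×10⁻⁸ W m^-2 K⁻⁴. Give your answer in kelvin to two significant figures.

Flux at the orbit: S = 1365/(6.79)² = 29.61 W m^-2.
Unperturbed T_e = [29.61·(1−0.185)/(4σ)]^¼ = 101.6 K.
ΔF = −(S/4)Δα = −(29.61/4)×(+0.026) = -0.1924 W m^-2.
Planck response: λ_P = 4σT_e³ = 4·5.67×10⁻⁸·(101.6)³ = 0.2376 W m^-2/K.
So ΔT₀ = -0.1924/0.2376 = -0.810 K.

-0.81 K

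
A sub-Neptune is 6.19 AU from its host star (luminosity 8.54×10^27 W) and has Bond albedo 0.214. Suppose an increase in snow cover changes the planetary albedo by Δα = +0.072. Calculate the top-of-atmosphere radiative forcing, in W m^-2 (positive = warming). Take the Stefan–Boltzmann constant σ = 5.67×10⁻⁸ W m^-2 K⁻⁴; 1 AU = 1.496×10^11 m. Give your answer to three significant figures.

Orbital distance: d = 6.19 AU = 9.260×10^11 m.
S = L/(4πd²) = 792.5 W m^-2.
TOA radiative forcing: ΔF = −S·Δα/4 = −792.5·(+0.072)/4 = -14.27 W m^-2.

-14.3 W m^-2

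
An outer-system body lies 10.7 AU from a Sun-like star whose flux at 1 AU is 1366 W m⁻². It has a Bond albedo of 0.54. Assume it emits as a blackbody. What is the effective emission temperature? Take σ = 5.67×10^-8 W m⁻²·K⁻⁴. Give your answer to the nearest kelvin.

70 K

Flux at the orbit: S = 1366/(10.7)² = 11.93 W m⁻².
The planet absorbs (1−α)S over its disc πR² and re-emits over 4πR², so the mean absorbed flux is (1−0.54)·11.93/4 = 1.372 W m⁻².
Balancing against σT⁴: T = (1.372/5.67×10⁻⁸)^(1/4) = 70.14 K.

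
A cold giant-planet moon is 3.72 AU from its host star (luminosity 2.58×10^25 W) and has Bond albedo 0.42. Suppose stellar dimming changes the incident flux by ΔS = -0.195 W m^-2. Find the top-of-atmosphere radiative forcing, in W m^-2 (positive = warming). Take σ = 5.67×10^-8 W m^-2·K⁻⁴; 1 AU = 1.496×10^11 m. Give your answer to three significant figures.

d = 3.72 × 1.496×10^11 m = 5.565×10^11 m.
S = L/(4πd²) = 6.629 W m^-2.
TOA radiative forcing: ΔF = (1−α)ΔS/4 = 0.58·(-0.195)/4 = -0.02828 W m^-2.

-0.0283 W m^-2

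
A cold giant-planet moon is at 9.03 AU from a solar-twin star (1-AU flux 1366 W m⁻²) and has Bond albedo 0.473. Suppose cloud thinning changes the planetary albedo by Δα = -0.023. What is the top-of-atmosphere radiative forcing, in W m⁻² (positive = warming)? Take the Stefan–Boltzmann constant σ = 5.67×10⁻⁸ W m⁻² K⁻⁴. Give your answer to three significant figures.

0.0963 W m⁻²

Irradiance scales as 1/d², so S = 1366 W m⁻² × (1/9.03)² = 16.75 W m⁻².
The change in absorbed flux is Δ[S(1−α)/4] = −SΔα/4 = 0.09633 W m⁻².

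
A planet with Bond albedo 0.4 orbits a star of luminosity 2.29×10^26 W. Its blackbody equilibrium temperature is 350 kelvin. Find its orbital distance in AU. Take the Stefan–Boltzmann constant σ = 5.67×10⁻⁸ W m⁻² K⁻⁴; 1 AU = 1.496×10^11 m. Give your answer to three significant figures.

0.379 AU

The flux needed for this T is 4σT⁴/(1−0.4) = 5672 W m⁻².
Then d = [L/(4πS)]^(1/2) = 5.668×10^10 m, i.e. 0.3789 AU.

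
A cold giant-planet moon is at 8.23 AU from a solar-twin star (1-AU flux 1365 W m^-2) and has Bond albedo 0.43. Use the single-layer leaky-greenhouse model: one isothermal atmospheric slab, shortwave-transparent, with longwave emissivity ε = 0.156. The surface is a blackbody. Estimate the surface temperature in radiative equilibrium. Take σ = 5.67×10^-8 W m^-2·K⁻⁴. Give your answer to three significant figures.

Irradiance scales as 1/d², so S = 1365 W m^-2 × (1/8.23)² = 20.15 W m^-2.
At the top of the atmosphere, σT_e⁴ = S(1−α)/4 = 2.872 W m^-2, giving T_e = 84.36 K.
For a single slab of emissivity ε, T_s⁴ = 2T_e⁴/(2−ε); thus T_s = 84.36·(1.085)^(1/4) = 86.09 K.

86.1 K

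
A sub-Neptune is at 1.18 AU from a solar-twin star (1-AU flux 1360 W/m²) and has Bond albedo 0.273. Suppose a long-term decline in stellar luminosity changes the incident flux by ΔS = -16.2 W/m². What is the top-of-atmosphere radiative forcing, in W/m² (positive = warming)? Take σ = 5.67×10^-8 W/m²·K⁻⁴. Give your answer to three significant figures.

Flux at the orbit: S = 1360/(1.18)² = 976.7 W/m².
Only a fraction (1−α) is absorbed and it's spread over 4πR², so ΔF = (1−α)ΔS/4 = -2.944 W/m².

-2.94 W/m²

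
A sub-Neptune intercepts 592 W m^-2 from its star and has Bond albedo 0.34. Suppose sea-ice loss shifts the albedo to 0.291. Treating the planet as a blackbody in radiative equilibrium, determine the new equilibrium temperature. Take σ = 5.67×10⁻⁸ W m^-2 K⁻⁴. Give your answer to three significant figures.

With the new albedo, S(1−α₂)/4 = 104.9 W m^-2, so T₂ = 207.4 K.

207 K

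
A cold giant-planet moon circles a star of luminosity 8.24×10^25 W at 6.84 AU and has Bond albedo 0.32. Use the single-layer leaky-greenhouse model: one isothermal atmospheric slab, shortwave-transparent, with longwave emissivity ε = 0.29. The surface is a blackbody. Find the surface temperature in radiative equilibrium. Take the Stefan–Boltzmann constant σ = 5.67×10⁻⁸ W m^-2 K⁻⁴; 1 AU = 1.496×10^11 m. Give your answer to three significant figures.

Orbital distance: d = 6.84 AU = 1.023×10^12 m.
S = L/(4πd²) = 6.262 W m^-2.
Effective emission temperature (TOA balance): σT_e⁴ = S(1−α)/4 = 1.065 W m^-2 → T_e = 65.83 K.
The surface balance (absorbed SW + ε·downward IR = σT_s⁴) with T_a⁴ = T_s⁴/2 reduces to T_s = T_e·[2/(2−ε)]^¼ = 68.46 K.

68.5 K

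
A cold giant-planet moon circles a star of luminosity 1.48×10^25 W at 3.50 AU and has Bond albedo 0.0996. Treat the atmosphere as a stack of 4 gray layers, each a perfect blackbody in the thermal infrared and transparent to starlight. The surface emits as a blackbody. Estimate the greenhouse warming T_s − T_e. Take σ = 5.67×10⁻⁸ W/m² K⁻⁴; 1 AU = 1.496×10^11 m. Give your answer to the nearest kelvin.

d = 3.50 × 1.496×10^11 m = 5.236×10^11 m.
S = L/(4πd²) = 4.296 W/m².
Top-of-atmosphere balance: σT_e⁴ = S(1−α)/4 = 0.9670 W/m² → T_e = 64.26 K.
Surface: T_s = (5)^¼·T_e = 96.10 K.
So the greenhouse effect raises the surface by 96.10 − 64.26 = 31.83 K.

32 K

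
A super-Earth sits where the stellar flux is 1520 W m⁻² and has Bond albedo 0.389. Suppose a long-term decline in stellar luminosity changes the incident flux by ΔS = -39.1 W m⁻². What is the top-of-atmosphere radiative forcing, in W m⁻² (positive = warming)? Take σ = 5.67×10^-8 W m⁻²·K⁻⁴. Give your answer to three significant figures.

-5.97 W m⁻²

ΔF = Δ[S(1−α)]/4 = (1−0.389)·-39.1/4 = -5.973 W m⁻².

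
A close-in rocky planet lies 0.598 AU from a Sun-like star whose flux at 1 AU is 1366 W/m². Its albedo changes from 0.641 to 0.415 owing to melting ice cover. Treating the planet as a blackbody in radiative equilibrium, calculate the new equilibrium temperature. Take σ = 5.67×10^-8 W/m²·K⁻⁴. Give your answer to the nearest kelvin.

315 K

Flux at the orbit: S = 1366/(0.598)² = 3820 W/m².
With the new albedo, S(1−α₂)/4 = 558.7 W/m², so T₂ = 315.1 K.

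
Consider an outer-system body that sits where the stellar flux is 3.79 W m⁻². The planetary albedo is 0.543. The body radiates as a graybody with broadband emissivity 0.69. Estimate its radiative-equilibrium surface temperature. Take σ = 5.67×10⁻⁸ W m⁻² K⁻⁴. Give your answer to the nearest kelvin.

58 K

The planet absorbs (1−α)S over its disc πR² and re-emits over 4πR², so the mean absorbed flux is (1−0.543)·3.790/4 = 0.4330 W m⁻².
Radiative balance εσT⁴ = 0.4330 gives T = [0.4330/(0.69·σ)]^(1/4) = 57.68 K.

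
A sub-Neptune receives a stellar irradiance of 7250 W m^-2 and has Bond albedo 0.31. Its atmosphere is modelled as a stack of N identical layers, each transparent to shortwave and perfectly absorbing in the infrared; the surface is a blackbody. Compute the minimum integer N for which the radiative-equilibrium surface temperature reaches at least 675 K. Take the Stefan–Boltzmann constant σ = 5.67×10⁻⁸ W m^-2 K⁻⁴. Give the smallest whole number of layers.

9

OLR = S(1−α)/4 = 1251 W m^-2; the top layer radiates at T_e = 385.4 K.
Since T_s⁴ = (N+1)T_e⁴, we need N ≥ (T_s/T_e)⁴ − 1 = 8.412.
Rounding up, N = 9.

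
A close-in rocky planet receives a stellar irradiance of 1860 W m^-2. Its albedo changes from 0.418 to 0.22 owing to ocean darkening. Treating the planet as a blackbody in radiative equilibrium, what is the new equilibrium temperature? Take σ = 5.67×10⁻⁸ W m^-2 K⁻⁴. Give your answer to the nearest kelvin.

With the new albedo, S(1−α₂)/4 = 362.7 W m^-2, so T₂ = 282.8 K.

283 K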